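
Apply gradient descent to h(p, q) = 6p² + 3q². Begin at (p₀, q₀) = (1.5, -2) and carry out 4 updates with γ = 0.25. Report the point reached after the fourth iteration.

∇h = (12p, 6q)
Step 1: at (1.5, -2), ∇h = (18, -12) → (1.5, -2) − 0.25·(18, -12) = (-3, 1)
Step 2: at (-3, 1), ∇h = (-36, 6) → (-3, 1) − 0.25·(-36, 6) = (6, -0.5)
Step 3: at (6, -0.5), ∇h = (72, -3) → (6, -0.5) − 0.25·(72, -3) = (-12, 0.25)
Step 4: at (-12, 0.25), ∇h = (-144, 1.5) → (-12, 0.25) − 0.25·(-144, 1.5) = (24, -0.125)

(24, -0.125)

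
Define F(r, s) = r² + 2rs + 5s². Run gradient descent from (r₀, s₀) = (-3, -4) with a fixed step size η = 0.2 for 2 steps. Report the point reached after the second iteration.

(-2.2, -5.12)

∇F = (2r + 2s, 2r + 10s)
(r₁, s₁) = (-3, -4) − 0.2·(-14, -46) = (-0.2, 5.2)
(r₂, s₂) = (-0.2, 5.2) − 0.2·(10, 51.6) = (-2.2, -5.12)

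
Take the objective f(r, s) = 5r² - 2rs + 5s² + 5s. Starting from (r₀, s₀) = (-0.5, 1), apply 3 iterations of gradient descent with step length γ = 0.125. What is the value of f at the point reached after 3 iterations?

-1.1298828125

∇f = (10r - 2s, -2r + 10s + 5)
(r₁, s₁) = (-0.5, 1) − 0.125·(-7, 16) = (0.375, -1)
(r₂, s₂) = (0.375, -1) − 0.125·(5.75, -5.75) = (-0.34375, -0.28125)
(r₃, s₃) = (-0.34375, -0.28125) − 0.125·(-2.875, 2.875) = (0.015625, -0.640625)
f(0.015625, -0.640625) = -1.1298828125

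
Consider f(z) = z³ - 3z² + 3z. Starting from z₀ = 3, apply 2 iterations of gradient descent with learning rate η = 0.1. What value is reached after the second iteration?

1.608

f′(z) = 3z² - 6z + 3
z₁ = 3 − 0.1·12 = 1.8
z₂ = 1.8 − 0.1·1.92 = 1.608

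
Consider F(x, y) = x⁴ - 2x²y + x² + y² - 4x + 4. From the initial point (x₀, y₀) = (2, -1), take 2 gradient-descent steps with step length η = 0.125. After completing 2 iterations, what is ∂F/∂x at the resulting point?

5795.1171875

∇F = (4x³ - 4xy + 2x - 4, -2x² + 2y)
Step 1: at (2, -1), ∇F = (40, -10) → (2, -1) − 0.125·(40, -10) = (-3, 0.25)
Step 2: at (-3, 0.25), ∇F = (-115, -17.5) → (-3, 0.25) − 0.125·(-115, -17.5) = (11.375, 2.4375)
∂F/∂x at (11.375, 2.4375) = 5795.1171875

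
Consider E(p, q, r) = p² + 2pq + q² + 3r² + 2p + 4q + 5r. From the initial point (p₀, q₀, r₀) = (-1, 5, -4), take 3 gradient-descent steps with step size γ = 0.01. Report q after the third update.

∇E = (2p + 2q + 2, 2p + 2q + 4, 6r + 5)
Step 1: at (-1, 5, -4), ∇E = (10, 12, -19) → (-1, 5, -4) − 0.01·(10, 12, -19) = (-1.1, 4.88, -3.81)
Step 2: at (-1.1, 4.88, -3.81), ∇E = (9.56, 11.56, -17.86) → (-1.1, 4.88, -3.81) − 0.01·(9.56, 11.56, -17.86) = (-1.1956, 4.7644, -3.6314)
Step 3: at (-1.1956, 4.7644, -3.6314), ∇E = (9.1376, 11.1376, -16.7884) → (-1.1956, 4.7644, -3.6314) − 0.01·(9.1376, 11.1376, -16.7884) = (-1.286976, 4.653024, -3.463516)
q = 4.653024

4.653024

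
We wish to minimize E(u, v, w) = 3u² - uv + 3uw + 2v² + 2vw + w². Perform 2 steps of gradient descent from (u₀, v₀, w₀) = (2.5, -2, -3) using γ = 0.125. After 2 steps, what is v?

∇E = (6u - v + 3w, -u + 4v + 2w, 3u + 2v + 2w)
(u₁, v₁, w₁) = (2.5, -2, -3) − 0.125·(8, -16.5, -2.5) = (1.5, 0.0625, -2.6875)
(u₂, v₂, w₂) = (1.5, 0.0625, -2.6875) − 0.125·(0.875, -6.625, -0.75) = (1.390625, 0.890625, -2.59375)
v = 0.890625

0.890625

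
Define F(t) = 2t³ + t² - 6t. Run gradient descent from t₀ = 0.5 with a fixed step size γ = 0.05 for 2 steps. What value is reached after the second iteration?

0.7708125

F′(t) = 6t² + 2t - 6
Step 1: F′(0.5) = -3.5; t₁ = 0.5 − 0.05·(-3.5) = 0.675
Step 2: F′(0.675) = -1.91625; t₂ = 0.675 − 0.05·(-1.91625) = 0.7708125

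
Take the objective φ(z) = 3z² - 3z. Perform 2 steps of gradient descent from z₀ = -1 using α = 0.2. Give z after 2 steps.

φ′(z) = 6z - 3
Step 1: φ′(-1) = -9; z₁ = -1 − 0.2·(-9) = 0.8
Step 2: φ′(0.8) = 1.8; z₂ = 0.8 − 0.2·1.8 = 0.44

0.44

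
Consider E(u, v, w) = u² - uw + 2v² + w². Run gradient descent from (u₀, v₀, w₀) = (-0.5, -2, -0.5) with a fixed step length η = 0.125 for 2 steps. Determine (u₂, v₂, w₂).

∇E = (2u - w, 4v, -u + 2w)
(u₁, v₁, w₁) = (-0.5, -2, -0.5) − 0.125·(-0.5, -8, -0.5) = (-0.4375, -1, -0.4375)
(u₂, v₂, w₂) = (-0.4375, -1, -0.4375) − 0.125·(-0.4375, -4, -0.4375) = (-0.3828125, -0.5, -0.3828125)

(-0.3828125, -0.5, -0.3828125)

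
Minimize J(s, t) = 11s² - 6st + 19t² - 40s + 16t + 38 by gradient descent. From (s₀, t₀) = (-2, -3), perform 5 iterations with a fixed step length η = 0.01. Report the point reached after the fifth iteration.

(0.421408, -0.71728)

∇J = (22s - 6t - 40, -6s + 38t + 16)
Step 1: at (-2, -3), ∇J = (-66, -86) → (-2, -3) − 0.01·(-66, -86) = (-1.34, -2.14)
Step 2: at (-1.34, -2.14), ∇J = (-56.64, -57.28) → (-1.34, -2.14) − 0.01·(-56.64, -57.28) = (-0.7736, -1.5672)
Step 3: at (-0.7736, -1.5672), ∇J = (-47.616, -38.912) → (-0.7736, -1.5672) − 0.01·(-47.616, -38.912) = (-0.29744, -1.17808)
Step 4: at (-0.29744, -1.17808), ∇J = (-39.4752, -26.9824) → (-0.29744, -1.17808) − 0.01·(-39.4752, -26.9824) = (0.097312, -0.908256)
Step 5: at (0.097312, -0.908256), ∇J = (-32.4096, -19.0976) → (0.097312, -0.908256) − 0.01·(-32.4096, -19.0976) = (0.421408, -0.71728)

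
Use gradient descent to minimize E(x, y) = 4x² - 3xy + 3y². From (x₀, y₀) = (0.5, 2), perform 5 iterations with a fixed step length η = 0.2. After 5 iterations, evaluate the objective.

∇E = (8x - 3y, -3x + 6y)
(x₁, y₁) = (0.5, 2) − 0.2·(-2, 10.5) = (0.9, -0.1)
(x₂, y₂) = (0.9, -0.1) − 0.2·(7.5, -3.3) = (-0.6, 0.56)
(x₃, y₃) = (-0.6, 0.56) − 0.2·(-6.48, 5.16) = (0.696, -0.472)
(x₄, y₄) = (0.696, -0.472) − 0.2·(6.984, -4.92) = (-0.7008, 0.512)
(x₅, y₅) = (-0.7008, 0.512) − 0.2·(-7.1424, 5.1744) = (0.72768, -0.52288)
E(0.72768, -0.52288) = 4.079751168

4.079751168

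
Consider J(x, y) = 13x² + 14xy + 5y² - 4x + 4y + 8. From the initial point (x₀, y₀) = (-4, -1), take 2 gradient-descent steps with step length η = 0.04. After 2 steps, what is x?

-0.704

∇J = (26x + 14y - 4, 14x + 10y + 4)
Step 1: at (-4, -1), ∇J = (-122, -62) → (-4, -1) − 0.04·(-122, -62) = (0.88, 1.48)
Step 2: at (0.88, 1.48), ∇J = (39.6, 31.12) → (0.88, 1.48) − 0.04·(39.6, 31.12) = (-0.704, 0.2352)
x = -0.704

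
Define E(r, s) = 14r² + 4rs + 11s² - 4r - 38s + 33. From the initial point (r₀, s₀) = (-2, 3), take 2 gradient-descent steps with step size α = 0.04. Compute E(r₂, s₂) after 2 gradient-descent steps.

∇E = (28r + 4s - 4, 4r + 22s - 38)
Step 1: at (-2, 3), ∇E = (-48, 20) → (-2, 3) − 0.04·(-48, 20) = (-0.08, 2.2)
Step 2: at (-0.08, 2.2), ∇E = (2.56, 10.08) → (-0.08, 2.2) − 0.04·(2.56, 10.08) = (-0.1824, 1.7968)
E(-0.1824, 1.7968) = 0.119424

0.119424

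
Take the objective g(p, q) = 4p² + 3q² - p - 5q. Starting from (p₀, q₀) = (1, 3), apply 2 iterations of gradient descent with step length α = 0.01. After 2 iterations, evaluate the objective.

11.04366796

∇g = (8p - 1, 6q - 5)
Step 1: at (1, 3), ∇g = (7, 13) → (1, 3) − 0.01·(7, 13) = (0.93, 2.87)
Step 2: at (0.93, 2.87), ∇g = (6.44, 12.22) → (0.93, 2.87) − 0.01·(6.44, 12.22) = (0.8656, 2.7478)
g(0.8656, 2.7478) = 11.04366796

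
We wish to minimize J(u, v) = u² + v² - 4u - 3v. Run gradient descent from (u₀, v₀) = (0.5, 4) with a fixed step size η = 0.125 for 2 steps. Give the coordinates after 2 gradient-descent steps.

∇J = (2u - 4, 2v - 3)
(u₁, v₁) = (0.5, 4) − 0.125·(-3, 5) = (0.875, 3.375)
(u₂, v₂) = (0.875, 3.375) − 0.125·(-2.25, 3.75) = (1.15625, 2.90625)

(1.15625, 2.90625)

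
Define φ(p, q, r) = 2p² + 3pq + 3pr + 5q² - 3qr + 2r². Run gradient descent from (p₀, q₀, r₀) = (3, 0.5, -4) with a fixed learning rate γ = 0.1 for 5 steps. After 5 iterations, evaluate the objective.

-12.944138671125

∇φ = (4p + 3q + 3r, 3p + 10q - 3r, 3p - 3q + 4r)
(p₁, q₁, r₁) = (3, 0.5, -4) − 0.1·(1.5, 26, -8.5) = (2.85, -2.1, -3.15)
(p₂, q₂, r₂) = (2.85, -2.1, -3.15) − 0.1·(-4.35, -3, 2.25) = (3.285, -1.8, -3.375)
(p₃, q₃, r₃) = (3.285, -1.8, -3.375) − 0.1·(-2.385, 1.98, 1.755) = (3.5235, -1.998, -3.5505)
(p₄, q₄, r₄) = (3.5235, -1.998, -3.5505) − 0.1·(-2.5515, 1.242, 2.3625) = (3.77865, -2.1222, -3.78675)
(p₅, q₅, r₅) = (3.77865, -2.1222, -3.78675) − 0.1·(-2.61225, 1.4742, 2.55555) = (4.039875, -2.26962, -4.042305)
φ(4.039875, -2.26962, -4.042305) = -12.944138671125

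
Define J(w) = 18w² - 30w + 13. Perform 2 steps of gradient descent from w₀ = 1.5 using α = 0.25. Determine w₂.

J′(w) = 36w - 30
Step 1: J′(1.5) = 24; w₁ = 1.5 − 0.25·24 = -4.5
Step 2: J′(-4.5) = -192; w₂ = -4.5 − 0.25·(-192) = 43.5

43.5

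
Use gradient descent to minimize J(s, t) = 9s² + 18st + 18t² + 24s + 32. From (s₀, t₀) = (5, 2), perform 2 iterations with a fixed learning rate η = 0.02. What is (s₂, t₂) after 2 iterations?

(1.2464, -1.0672)

∇J = (18s + 18t + 24, 18s + 36t)
Step 1: at (5, 2), ∇J = (150, 162) → (5, 2) − 0.02·(150, 162) = (2, -1.24)
Step 2: at (2, -1.24), ∇J = (37.68, -8.64) → (2, -1.24) − 0.02·(37.68, -8.64) = (1.2464, -1.0672)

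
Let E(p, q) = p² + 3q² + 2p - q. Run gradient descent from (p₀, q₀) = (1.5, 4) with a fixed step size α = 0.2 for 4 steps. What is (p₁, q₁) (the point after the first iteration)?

(0.5, -0.6)

∇E = (2p + 2, 6q - 1)
(p₁, q₁) = (1.5, 4) − 0.2·(5, 23) = (0.5, -0.6)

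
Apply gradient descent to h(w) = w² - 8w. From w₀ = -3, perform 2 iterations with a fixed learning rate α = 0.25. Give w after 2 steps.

h′(w) = 2w - 8
w₁ = -3 − 0.25·(-14) = 0.5
w₂ = 0.5 − 0.25·(-7) = 2.25

2.25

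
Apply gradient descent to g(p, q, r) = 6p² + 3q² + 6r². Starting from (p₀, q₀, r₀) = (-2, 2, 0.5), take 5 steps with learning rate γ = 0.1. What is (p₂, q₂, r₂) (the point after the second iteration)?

∇g = (12p, 6q, 12r)
(p₁, q₁, r₁) = (-2, 2, 0.5) − 0.1·(-24, 12, 6) = (0.4, 0.8, -0.1)
(p₂, q₂, r₂) = (0.4, 0.8, -0.1) − 0.1·(4.8, 4.8, -1.2) = (-0.08, 0.32, 0.02)

(-0.08, 0.32, 0.02)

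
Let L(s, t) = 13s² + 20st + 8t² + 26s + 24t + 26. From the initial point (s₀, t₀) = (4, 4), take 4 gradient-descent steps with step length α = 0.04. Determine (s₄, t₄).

∇L = (26s + 20t + 26, 20s + 16t + 24)
(s₁, t₁) = (4, 4) − 0.04·(210, 168) = (-4.4, -2.72)
(s₂, t₂) = (-4.4, -2.72) − 0.04·(-142.8, -107.52) = (1.312, 1.5808)
(s₃, t₃) = (1.312, 1.5808) − 0.04·(91.728, 75.5328) = (-2.35712, -1.440512)
(s₄, t₄) = (-2.35712, -1.440512) − 0.04·(-64.09536, -46.190592) = (0.2066944, 0.40711168)

(0.2066944, 0.40711168)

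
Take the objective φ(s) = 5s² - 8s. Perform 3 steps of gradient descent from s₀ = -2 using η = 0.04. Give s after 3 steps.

0.1952

φ′(s) = 10s - 8
s₁ = -2 − 0.04·(-28) = -0.88
s₂ = -0.88 − 0.04·(-16.8) = -0.208
s₃ = -0.208 − 0.04·(-10.08) = 0.1952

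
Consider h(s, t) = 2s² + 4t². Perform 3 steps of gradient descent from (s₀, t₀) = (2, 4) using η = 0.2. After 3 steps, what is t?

-0.864

∇h = (4s, 8t)
(s₁, t₁) = (2, 4) − 0.2·(8, 32) = (0.4, -2.4)
(s₂, t₂) = (0.4, -2.4) − 0.2·(1.6, -19.2) = (0.08, 1.44)
(s₃, t₃) = (0.08, 1.44) − 0.2·(0.32, 11.52) = (0.016, -0.864)
t = -0.864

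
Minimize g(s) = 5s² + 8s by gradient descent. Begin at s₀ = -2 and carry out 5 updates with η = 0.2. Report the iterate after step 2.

-2

g′(s) = 10s + 8
Step 1: g′(-2) = -12; s₁ = -2 − 0.2·(-12) = 0.4
Step 2: g′(0.4) = 12; s₂ = 0.4 − 0.2·12 = -2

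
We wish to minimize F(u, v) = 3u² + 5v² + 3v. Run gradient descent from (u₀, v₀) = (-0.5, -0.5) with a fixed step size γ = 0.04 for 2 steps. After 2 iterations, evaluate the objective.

-0.17386368

∇F = (6u, 10v + 3)
(u₁, v₁) = (-0.5, -0.5) − 0.04·(-3, -2) = (-0.38, -0.42)
(u₂, v₂) = (-0.38, -0.42) − 0.04·(-2.28, -1.2) = (-0.2888, -0.372)
F(-0.2888, -0.372) = -0.17386368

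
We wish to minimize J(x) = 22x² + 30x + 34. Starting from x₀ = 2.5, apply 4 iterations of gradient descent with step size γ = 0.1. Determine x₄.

J′(x) = 44x + 30
x₁ = 2.5 − 0.1·140 = -11.5
x₂ = -11.5 − 0.1·(-476) = 36.1
x₃ = 36.1 − 0.1·1618.4 = -125.74
x₄ = -125.74 − 0.1·(-5502.56) = 424.516

424.516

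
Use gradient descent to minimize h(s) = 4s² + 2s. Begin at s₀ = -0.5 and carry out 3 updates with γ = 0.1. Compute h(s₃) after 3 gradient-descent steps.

h′(s) = 8s + 2
s₁ = -0.5 − 0.1·(-2) = -0.3
s₂ = -0.3 − 0.1·(-0.4) = -0.26
s₃ = -0.26 − 0.1·(-0.08) = -0.252
h(-0.252) = -0.249984

-0.249984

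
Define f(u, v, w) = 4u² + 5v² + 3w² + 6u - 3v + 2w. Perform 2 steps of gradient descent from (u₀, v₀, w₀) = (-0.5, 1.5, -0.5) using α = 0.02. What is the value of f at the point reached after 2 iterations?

∇f = (8u + 6, 10v - 3, 6w + 2)
Step 1: at (-0.5, 1.5, -0.5), ∇f = (2, 12, -1) → (-0.5, 1.5, -0.5) − 0.02·(2, 12, -1) = (-0.54, 1.26, -0.48)
Step 2: at (-0.54, 1.26, -0.48), ∇f = (1.68, 9.6, -0.88) → (-0.54, 1.26, -0.48) − 0.02·(1.68, 9.6, -0.88) = (-0.5736, 1.068, -0.4624)
f(-0.5736, 1.068, -0.4624) = 0.09022912

0.09022912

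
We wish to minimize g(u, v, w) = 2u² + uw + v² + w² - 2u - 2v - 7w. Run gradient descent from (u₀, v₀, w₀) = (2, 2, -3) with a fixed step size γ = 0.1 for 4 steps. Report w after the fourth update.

0.3991

∇g = (4u + w - 2, 2v - 2, u + 2w - 7)
Step 1: at (2, 2, -3), ∇g = (3, 2, -11) → (2, 2, -3) − 0.1·(3, 2, -11) = (1.7, 1.8, -1.9)
Step 2: at (1.7, 1.8, -1.9), ∇g = (2.9, 1.6, -9.1) → (1.7, 1.8, -1.9) − 0.1·(2.9, 1.6, -9.1) = (1.41, 1.64, -0.99)
Step 3: at (1.41, 1.64, -0.99), ∇g = (2.65, 1.28, -7.57) → (1.41, 1.64, -0.99) − 0.1·(2.65, 1.28, -7.57) = (1.145, 1.512, -0.233)
Step 4: at (1.145, 1.512, -0.233), ∇g = (2.347, 1.024, -6.321) → (1.145, 1.512, -0.233) − 0.1·(2.347, 1.024, -6.321) = (0.9103, 1.4096, 0.3991)
w = 0.3991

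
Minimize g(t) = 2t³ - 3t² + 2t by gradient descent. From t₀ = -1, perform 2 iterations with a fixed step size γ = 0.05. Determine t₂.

g′(t) = 6t² - 6t + 2
Step 1: g′(-1) = 14; t₁ = -1 − 0.05·14 = -1.7
Step 2: g′(-1.7) = 29.54; t₂ = -1.7 − 0.05·29.54 = -3.177

-3.177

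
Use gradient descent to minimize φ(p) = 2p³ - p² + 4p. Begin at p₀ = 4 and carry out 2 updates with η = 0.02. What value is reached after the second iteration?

1.606528

φ′(p) = 6p² - 2p + 4
Step 1: φ′(4) = 92; p₁ = 4 − 0.02·92 = 2.16
Step 2: φ′(2.16) = 27.6736; p₂ = 2.16 − 0.02·27.6736 = 1.606528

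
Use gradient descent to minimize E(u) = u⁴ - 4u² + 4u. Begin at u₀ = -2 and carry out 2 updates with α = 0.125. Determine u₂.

E′(u) = 4u³ - 8u + 4
u₁ = -2 − 0.125·(-12) = -0.5
u₂ = -0.5 − 0.125·7.5 = -1.4375

-1.4375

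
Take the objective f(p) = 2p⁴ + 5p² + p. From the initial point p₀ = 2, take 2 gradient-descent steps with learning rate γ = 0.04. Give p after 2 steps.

-0.00192

f′(p) = 8p³ + 10p + 1
Step 1: f′(2) = 85; p₁ = 2 − 0.04·85 = -1.4
Step 2: f′(-1.4) = -34.952; p₂ = -1.4 − 0.04·(-34.952) = -0.00192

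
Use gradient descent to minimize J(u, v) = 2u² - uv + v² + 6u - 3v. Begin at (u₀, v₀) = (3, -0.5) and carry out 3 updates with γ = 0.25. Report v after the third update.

∇J = (4u - v + 6, -u + 2v - 3)
(u₁, v₁) = (3, -0.5) − 0.25·(18.5, -7) = (-1.625, 1.25)
(u₂, v₂) = (-1.625, 1.25) − 0.25·(-1.75, 1.125) = (-1.1875, 0.96875)
(u₃, v₃) = (-1.1875, 0.96875) − 0.25·(0.28125, 0.125) = (-1.2578125, 0.9375)
v = 0.9375

0.9375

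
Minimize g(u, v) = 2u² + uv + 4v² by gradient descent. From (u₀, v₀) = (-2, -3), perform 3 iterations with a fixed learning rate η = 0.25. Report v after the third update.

∇g = (4u + v, u + 8v)
(u₁, v₁) = (-2, -3) − 0.25·(-11, -26) = (0.75, 3.5)
(u₂, v₂) = (0.75, 3.5) − 0.25·(6.5, 28.75) = (-0.875, -3.6875)
(u₃, v₃) = (-0.875, -3.6875) − 0.25·(-7.1875, -30.375) = (0.921875, 3.90625)
v = 3.90625

3.90625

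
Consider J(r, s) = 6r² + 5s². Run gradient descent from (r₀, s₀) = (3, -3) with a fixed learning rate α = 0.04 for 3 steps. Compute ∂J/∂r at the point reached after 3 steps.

∇J = (12r, 10s)
Step 1: at (3, -3), ∇J = (36, -30) → (3, -3) − 0.04·(36, -30) = (1.56, -1.8)
Step 2: at (1.56, -1.8), ∇J = (18.72, -18) → (1.56, -1.8) − 0.04·(18.72, -18) = (0.8112, -1.08)
Step 3: at (0.8112, -1.08), ∇J = (9.7344, -10.8) → (0.8112, -1.08) − 0.04·(9.7344, -10.8) = (0.421824, -0.648)
∂J/∂r at (0.421824, -0.648) = 5.061888

5.061888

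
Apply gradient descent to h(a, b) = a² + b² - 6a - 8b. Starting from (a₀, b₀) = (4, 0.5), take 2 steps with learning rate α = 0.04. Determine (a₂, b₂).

(3.8464, 1.0376)

∇h = (2a - 6, 2b - 8)
Step 1: at (4, 0.5), ∇h = (2, -7) → (4, 0.5) − 0.04·(2, -7) = (3.92, 0.78)
Step 2: at (3.92, 0.78), ∇h = (1.84, -6.44) → (3.92, 0.78) − 0.04·(1.84, -6.44) = (3.8464, 1.0376)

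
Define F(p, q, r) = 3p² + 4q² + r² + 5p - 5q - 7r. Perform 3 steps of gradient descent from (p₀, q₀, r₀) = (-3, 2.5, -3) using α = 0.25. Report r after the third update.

2.6875

∇F = (6p + 5, 8q - 5, 2r - 7)
(p₁, q₁, r₁) = (-3, 2.5, -3) − 0.25·(-13, 15, -13) = (0.25, -1.25, 0.25)
(p₂, q₂, r₂) = (0.25, -1.25, 0.25) − 0.25·(6.5, -15, -6.5) = (-1.375, 2.5, 1.875)
(p₃, q₃, r₃) = (-1.375, 2.5, 1.875) − 0.25·(-3.25, 15, -3.25) = (-0.5625, -1.25, 2.6875)
r = 2.6875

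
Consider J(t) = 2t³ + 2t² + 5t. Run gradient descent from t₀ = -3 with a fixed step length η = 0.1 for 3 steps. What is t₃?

-1018.5173816

J′(t) = 6t² + 4t + 5
t₁ = -3 − 0.1·47 = -7.7
t₂ = -7.7 − 0.1·329.94 = -40.694
t₃ = -40.694 − 0.1·9778.233816 = -1018.5173816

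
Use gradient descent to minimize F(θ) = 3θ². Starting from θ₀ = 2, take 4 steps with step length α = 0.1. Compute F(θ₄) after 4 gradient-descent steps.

F′(θ) = 6θ
Step 1: F′(2) = 12; θ₁ = 2 − 0.1·12 = 0.8
Step 2: F′(0.8) = 4.8; θ₂ = 0.8 − 0.1·4.8 = 0.32
Step 3: F′(0.32) = 1.92; θ₃ = 0.32 − 0.1·1.92 = 0.128
Step 4: F′(0.128) = 0.768; θ₄ = 0.128 − 0.1·0.768 = 0.0512
F(0.0512) = 0.00786432

0.00786432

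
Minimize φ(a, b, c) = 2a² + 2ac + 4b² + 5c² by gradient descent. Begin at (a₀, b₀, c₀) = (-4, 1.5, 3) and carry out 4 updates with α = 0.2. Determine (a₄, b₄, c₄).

(0.736, 0.1944, 2.6032)

∇φ = (4a + 2c, 8b, 2a + 10c)
Step 1: at (-4, 1.5, 3), ∇φ = (-10, 12, 22) → (-4, 1.5, 3) − 0.2·(-10, 12, 22) = (-2, -0.9, -1.4)
Step 2: at (-2, -0.9, -1.4), ∇φ = (-10.8, -7.2, -18) → (-2, -0.9, -1.4) − 0.2·(-10.8, -7.2, -18) = (0.16, 0.54, 2.2)
Step 3: at (0.16, 0.54, 2.2), ∇φ = (5.04, 4.32, 22.32) → (0.16, 0.54, 2.2) − 0.2·(5.04, 4.32, 22.32) = (-0.848, -0.324, -2.264)
Step 4: at (-0.848, -0.324, -2.264), ∇φ = (-7.92, -2.592, -24.336) → (-0.848, -0.324, -2.264) − 0.2·(-7.92, -2.592, -24.336) = (0.736, 0.1944, 2.6032)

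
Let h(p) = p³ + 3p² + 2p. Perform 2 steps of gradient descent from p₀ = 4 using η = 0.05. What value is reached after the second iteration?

0.0965

h′(p) = 3p² + 6p + 2
p₁ = 4 − 0.05·74 = 0.3
p₂ = 0.3 − 0.05·4.07 = 0.0965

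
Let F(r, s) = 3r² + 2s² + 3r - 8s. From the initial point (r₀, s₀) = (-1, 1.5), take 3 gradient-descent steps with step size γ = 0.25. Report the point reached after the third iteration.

∇F = (6r + 3, 4s - 8)
(r₁, s₁) = (-1, 1.5) − 0.25·(-3, -2) = (-0.25, 2)
(r₂, s₂) = (-0.25, 2) − 0.25·(1.5, 0) = (-0.625, 2)
(r₃, s₃) = (-0.625, 2) − 0.25·(-0.75, 0) = (-0.4375, 2)

(-0.4375, 2)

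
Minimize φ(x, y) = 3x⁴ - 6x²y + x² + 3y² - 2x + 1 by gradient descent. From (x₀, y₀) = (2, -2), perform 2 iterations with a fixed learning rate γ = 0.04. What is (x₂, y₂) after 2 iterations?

∇φ = (12x³ - 12xy + 2x - 2, -6x² + 6y)
Step 1: at (2, -2), ∇φ = (146, -36) → (2, -2) − 0.04·(146, -36) = (-3.84, -0.56)
Step 2: at (-3.84, -0.56), ∇φ = (-714.962048, -91.8336) → (-3.84, -0.56) − 0.04·(-714.962048, -91.8336) = (24.75848192, 3.113344)

(24.75848192, 3.113344)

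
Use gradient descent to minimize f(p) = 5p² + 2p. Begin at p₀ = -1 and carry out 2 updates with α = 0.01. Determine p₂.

f′(p) = 10p + 2
p₁ = -1 − 0.01·(-8) = -0.92
p₂ = -0.92 − 0.01·(-7.2) = -0.848

-0.848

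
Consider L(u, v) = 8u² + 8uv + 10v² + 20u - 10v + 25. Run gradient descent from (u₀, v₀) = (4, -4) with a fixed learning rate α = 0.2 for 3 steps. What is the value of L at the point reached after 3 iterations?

∇L = (16u + 8v + 20, 8u + 20v - 10)
(u₁, v₁) = (4, -4) − 0.2·(52, -58) = (-6.4, 7.6)
(u₂, v₂) = (-6.4, 7.6) − 0.2·(-21.6, 90.8) = (-2.08, -10.56)
(u₃, v₃) = (-2.08, -10.56) − 0.2·(-97.76, -237.84) = (17.472, 37.008)
L(17.472, 37.008) = 21315.27712

21315.27712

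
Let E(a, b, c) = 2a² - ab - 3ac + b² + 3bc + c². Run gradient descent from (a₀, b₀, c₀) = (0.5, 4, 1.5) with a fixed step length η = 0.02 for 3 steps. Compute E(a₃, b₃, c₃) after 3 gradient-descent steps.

16.528113047936

∇E = (4a - b - 3c, -a + 2b + 3c, -3a + 3b + 2c)
(a₁, b₁, c₁) = (0.5, 4, 1.5) − 0.02·(-6.5, 12, 13.5) = (0.63, 3.76, 1.23)
(a₂, b₂, c₂) = (0.63, 3.76, 1.23) − 0.02·(-4.93, 10.58, 11.85) = (0.7286, 3.5484, 0.993)
(a₃, b₃, c₃) = (0.7286, 3.5484, 0.993) − 0.02·(-3.613, 9.3472, 10.4454) = (0.80086, 3.361456, 0.784092)
E(0.80086, 3.361456, 0.784092) = 16.528113047936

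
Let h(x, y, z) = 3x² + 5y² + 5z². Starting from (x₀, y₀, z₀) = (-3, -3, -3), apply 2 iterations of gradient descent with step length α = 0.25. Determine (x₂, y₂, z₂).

∇h = (6x, 10y, 10z)
(x₁, y₁, z₁) = (-3, -3, -3) − 0.25·(-18, -30, -30) = (1.5, 4.5, 4.5)
(x₂, y₂, z₂) = (1.5, 4.5, 4.5) − 0.25·(9, 45, 45) = (-0.75, -6.75, -6.75)

(-0.75, -6.75, -6.75)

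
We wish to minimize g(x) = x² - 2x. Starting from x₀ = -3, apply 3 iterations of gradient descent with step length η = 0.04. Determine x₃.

g′(x) = 2x - 2
x₁ = -3 − 0.04·(-8) = -2.68
x₂ = -2.68 − 0.04·(-7.36) = -2.3856
x₃ = -2.3856 − 0.04·(-6.7712) = -2.114752

-2.114752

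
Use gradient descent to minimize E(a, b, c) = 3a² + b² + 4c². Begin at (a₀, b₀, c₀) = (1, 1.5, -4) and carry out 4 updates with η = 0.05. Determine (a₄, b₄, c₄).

∇E = (6a, 2b, 8c)
Step 1: at (1, 1.5, -4), ∇E = (6, 3, -32) → (1, 1.5, -4) − 0.05·(6, 3, -32) = (0.7, 1.35, -2.4)
Step 2: at (0.7, 1.35, -2.4), ∇E = (4.2, 2.7, -19.2) → (0.7, 1.35, -2.4) − 0.05·(4.2, 2.7, -19.2) = (0.49, 1.215, -1.44)
Step 3: at (0.49, 1.215, -1.44), ∇E = (2.94, 2.43, -11.52) → (0.49, 1.215, -1.44) − 0.05·(2.94, 2.43, -11.52) = (0.343, 1.0935, -0.864)
Step 4: at (0.343, 1.0935, -0.864), ∇E = (2.058, 2.187, -6.912) → (0.343, 1.0935, -0.864) − 0.05·(2.058, 2.187, -6.912) = (0.2401, 0.98415, -0.5184)

(0.2401, 0.98415, -0.5184)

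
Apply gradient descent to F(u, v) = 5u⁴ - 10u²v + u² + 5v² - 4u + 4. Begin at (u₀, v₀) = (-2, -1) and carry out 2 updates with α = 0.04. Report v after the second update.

16.57696

∇F = (20u³ - 20uv + 2u - 4, -10u² + 10v)
Step 1: at (-2, -1), ∇F = (-208, -50) → (-2, -1) − 0.04·(-208, -50) = (6.32, 1)
Step 2: at (6.32, 1), ∇F = (4930.95936, -389.424) → (6.32, 1) − 0.04·(4930.95936, -389.424) = (-190.9183744, 16.57696)
v = 16.57696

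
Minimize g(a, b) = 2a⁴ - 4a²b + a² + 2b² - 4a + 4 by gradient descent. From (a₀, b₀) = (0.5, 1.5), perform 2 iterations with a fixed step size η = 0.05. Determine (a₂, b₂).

∇g = (8a³ - 8ab + 2a - 4, -4a² + 4b)
Step 1: at (0.5, 1.5), ∇g = (-8, 5) → (0.5, 1.5) − 0.05·(-8, 5) = (0.9, 1.25)
Step 2: at (0.9, 1.25), ∇g = (-5.368, 1.76) → (0.9, 1.25) − 0.05·(-5.368, 1.76) = (1.1684, 1.162)

(1.1684, 1.162)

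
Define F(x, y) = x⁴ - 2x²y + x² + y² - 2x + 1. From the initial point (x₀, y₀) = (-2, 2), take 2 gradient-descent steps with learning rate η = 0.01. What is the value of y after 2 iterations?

∇F = (4x³ - 4xy + 2x - 2, -2x² + 2y)
Step 1: at (-2, 2), ∇F = (-22, -4) → (-2, 2) − 0.01·(-22, -4) = (-1.78, 2.04)
Step 2: at (-1.78, 2.04), ∇F = (-13.594208, -2.2568) → (-1.78, 2.04) − 0.01·(-13.594208, -2.2568) = (-1.64405792, 2.062568)
y = 2.062568

2.062568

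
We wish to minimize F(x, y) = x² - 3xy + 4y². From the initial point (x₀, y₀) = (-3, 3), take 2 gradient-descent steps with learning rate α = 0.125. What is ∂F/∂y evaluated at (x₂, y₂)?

∇F = (2x - 3y, -3x + 8y)
Step 1: at (-3, 3), ∇F = (-15, 33) → (-3, 3) − 0.125·(-15, 33) = (-1.125, -1.125)
Step 2: at (-1.125, -1.125), ∇F = (1.125, -5.625) → (-1.125, -1.125) − 0.125·(1.125, -5.625) = (-1.265625, -0.421875)
∂F/∂y at (-1.265625, -0.421875) = 0.421875

0.421875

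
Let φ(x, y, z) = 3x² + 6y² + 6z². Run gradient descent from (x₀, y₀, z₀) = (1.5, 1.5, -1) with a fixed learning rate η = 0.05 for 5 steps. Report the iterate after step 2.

(0.735, 0.24, -0.16)

∇φ = (6x, 12y, 12z)
(x₁, y₁, z₁) = (1.5, 1.5, -1) − 0.05·(9, 18, -12) = (1.05, 0.6, -0.4)
(x₂, y₂, z₂) = (1.05, 0.6, -0.4) − 0.05·(6.3, 7.2, -4.8) = (0.735, 0.24, -0.16)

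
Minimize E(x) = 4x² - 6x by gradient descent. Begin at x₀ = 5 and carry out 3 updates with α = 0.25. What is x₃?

-3.5

E′(x) = 8x - 6
Step 1: E′(5) = 34; x₁ = 5 − 0.25·34 = -3.5
Step 2: E′(-3.5) = -34; x₂ = -3.5 − 0.25·(-34) = 5
Step 3: E′(5) = 34; x₃ = 5 − 0.25·34 = -3.5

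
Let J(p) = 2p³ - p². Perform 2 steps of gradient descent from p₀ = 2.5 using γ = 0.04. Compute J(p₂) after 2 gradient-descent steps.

J′(p) = 6p² - 2p
Step 1: J′(2.5) = 32.5; p₁ = 2.5 − 0.04·32.5 = 1.2
Step 2: J′(1.2) = 6.24; p₂ = 1.2 − 0.04·6.24 = 0.9504
J(0.9504) = 0.813656752128

0.813656752128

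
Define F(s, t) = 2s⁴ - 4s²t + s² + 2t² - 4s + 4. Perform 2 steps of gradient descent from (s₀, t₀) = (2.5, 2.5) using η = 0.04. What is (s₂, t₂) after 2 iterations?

(-0.82209152, 2.650656)

∇F = (8s³ - 8st + 2s - 4, -4s² + 4t)
(s₁, t₁) = (2.5, 2.5) − 0.04·(76, -15) = (-0.54, 3.1)
(s₂, t₂) = (-0.54, 3.1) − 0.04·(7.052288, 11.2336) = (-0.82209152, 2.650656)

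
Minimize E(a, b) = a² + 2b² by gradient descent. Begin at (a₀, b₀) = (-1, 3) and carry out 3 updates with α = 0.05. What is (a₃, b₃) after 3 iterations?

∇E = (2a, 4b)
Step 1: at (-1, 3), ∇E = (-2, 12) → (-1, 3) − 0.05·(-2, 12) = (-0.9, 2.4)
Step 2: at (-0.9, 2.4), ∇E = (-1.8, 9.6) → (-0.9, 2.4) − 0.05·(-1.8, 9.6) = (-0.81, 1.92)
Step 3: at (-0.81, 1.92), ∇E = (-1.62, 7.68) → (-0.81, 1.92) − 0.05·(-1.62, 7.68) = (-0.729, 1.536)

(-0.729, 1.536)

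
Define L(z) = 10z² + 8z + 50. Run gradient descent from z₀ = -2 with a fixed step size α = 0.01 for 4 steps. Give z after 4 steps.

-1.05536

L′(z) = 20z + 8
z₁ = -2 − 0.01·(-32) = -1.68
z₂ = -1.68 − 0.01·(-25.6) = -1.424
z₃ = -1.424 − 0.01·(-20.48) = -1.2192
z₄ = -1.2192 − 0.01·(-16.384) = -1.05536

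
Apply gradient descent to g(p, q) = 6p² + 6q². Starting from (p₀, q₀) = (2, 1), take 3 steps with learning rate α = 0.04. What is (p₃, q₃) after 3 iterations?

(0.281216, 0.140608)

∇g = (12p, 12q)
(p₁, q₁) = (2, 1) − 0.04·(24, 12) = (1.04, 0.52)
(p₂, q₂) = (1.04, 0.52) − 0.04·(12.48, 6.24) = (0.5408, 0.2704)
(p₃, q₃) = (0.5408, 0.2704) − 0.04·(6.4896, 3.2448) = (0.281216, 0.140608)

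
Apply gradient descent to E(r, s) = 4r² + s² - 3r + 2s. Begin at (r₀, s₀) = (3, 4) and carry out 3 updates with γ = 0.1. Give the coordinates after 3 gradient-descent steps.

∇E = (8r - 3, 2s + 2)
(r₁, s₁) = (3, 4) − 0.1·(21, 10) = (0.9, 3)
(r₂, s₂) = (0.9, 3) − 0.1·(4.2, 8) = (0.48, 2.2)
(r₃, s₃) = (0.48, 2.2) − 0.1·(0.84, 6.4) = (0.396, 1.56)

(0.396, 1.56)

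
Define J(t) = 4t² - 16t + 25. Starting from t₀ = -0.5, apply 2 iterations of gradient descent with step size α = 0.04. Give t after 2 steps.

0.844

J′(t) = 8t - 16
t₁ = -0.5 − 0.04·(-20) = 0.3
t₂ = 0.3 − 0.04·(-13.6) = 0.844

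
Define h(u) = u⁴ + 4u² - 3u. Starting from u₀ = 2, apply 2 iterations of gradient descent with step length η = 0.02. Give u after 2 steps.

h′(u) = 4u³ + 8u - 3
u₁ = 2 − 0.02·45 = 1.1
u₂ = 1.1 − 0.02·11.124 = 0.87752

0.87752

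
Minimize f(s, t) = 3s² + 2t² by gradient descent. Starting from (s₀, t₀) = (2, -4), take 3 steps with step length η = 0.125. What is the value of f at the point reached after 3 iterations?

0.5029296875

∇f = (6s, 4t)
(s₁, t₁) = (2, -4) − 0.125·(12, -16) = (0.5, -2)
(s₂, t₂) = (0.5, -2) − 0.125·(3, -8) = (0.125, -1)
(s₃, t₃) = (0.125, -1) − 0.125·(0.75, -4) = (0.03125, -0.5)
f(0.03125, -0.5) = 0.5029296875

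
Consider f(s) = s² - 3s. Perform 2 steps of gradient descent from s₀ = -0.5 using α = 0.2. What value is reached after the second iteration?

0.78

f′(s) = 2s - 3
s₁ = -0.5 − 0.2·(-4) = 0.3
s₂ = 0.3 − 0.2·(-2.4) = 0.78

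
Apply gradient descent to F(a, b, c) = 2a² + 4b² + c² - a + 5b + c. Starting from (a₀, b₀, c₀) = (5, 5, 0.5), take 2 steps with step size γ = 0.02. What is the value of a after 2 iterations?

∇F = (4a - 1, 8b + 5, 2c + 1)
(a₁, b₁, c₁) = (5, 5, 0.5) − 0.02·(19, 45, 2) = (4.62, 4.1, 0.46)
(a₂, b₂, c₂) = (4.62, 4.1, 0.46) − 0.02·(17.48, 37.8, 1.92) = (4.2704, 3.344, 0.4216)
a = 4.2704

4.2704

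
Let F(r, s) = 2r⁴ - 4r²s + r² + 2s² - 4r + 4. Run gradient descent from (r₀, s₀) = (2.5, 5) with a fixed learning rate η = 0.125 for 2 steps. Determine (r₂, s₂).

(-3.859375, 3.09375)

∇F = (8r³ - 8rs + 2r - 4, -4r² + 4s)
Step 1: at (2.5, 5), ∇F = (26, -5) → (2.5, 5) − 0.125·(26, -5) = (-0.75, 5.625)
Step 2: at (-0.75, 5.625), ∇F = (24.875, 20.25) → (-0.75, 5.625) − 0.125·(24.875, 20.25) = (-3.859375, 3.09375)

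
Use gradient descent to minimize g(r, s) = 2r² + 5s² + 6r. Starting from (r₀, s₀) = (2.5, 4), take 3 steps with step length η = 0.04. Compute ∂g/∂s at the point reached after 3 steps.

8.64

∇g = (4r + 6, 10s)
Step 1: at (2.5, 4), ∇g = (16, 40) → (2.5, 4) − 0.04·(16, 40) = (1.86, 2.4)
Step 2: at (1.86, 2.4), ∇g = (13.44, 24) → (1.86, 2.4) − 0.04·(13.44, 24) = (1.3224, 1.44)
Step 3: at (1.3224, 1.44), ∇g = (11.2896, 14.4) → (1.3224, 1.44) − 0.04·(11.2896, 14.4) = (0.870816, 0.864)
∂g/∂s at (0.870816, 0.864) = 8.64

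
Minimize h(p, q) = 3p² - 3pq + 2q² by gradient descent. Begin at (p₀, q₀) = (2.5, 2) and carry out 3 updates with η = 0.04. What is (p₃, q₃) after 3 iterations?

(1.64704, 1.83648)

∇h = (6p - 3q, -3p + 4q)
Step 1: at (2.5, 2), ∇h = (9, 0.5) → (2.5, 2) − 0.04·(9, 0.5) = (2.14, 1.98)
Step 2: at (2.14, 1.98), ∇h = (6.9, 1.5) → (2.14, 1.98) − 0.04·(6.9, 1.5) = (1.864, 1.92)
Step 3: at (1.864, 1.92), ∇h = (5.424, 2.088) → (1.864, 1.92) − 0.04·(5.424, 2.088) = (1.64704, 1.83648)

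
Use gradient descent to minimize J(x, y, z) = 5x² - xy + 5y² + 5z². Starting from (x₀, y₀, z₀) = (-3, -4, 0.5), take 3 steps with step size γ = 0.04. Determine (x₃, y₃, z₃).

(-0.829696, -1.005312, 0.108)

∇J = (10x - y, -x + 10y, 10z)
(x₁, y₁, z₁) = (-3, -4, 0.5) − 0.04·(-26, -37, 5) = (-1.96, -2.52, 0.3)
(x₂, y₂, z₂) = (-1.96, -2.52, 0.3) − 0.04·(-17.08, -23.24, 3) = (-1.2768, -1.5904, 0.18)
(x₃, y₃, z₃) = (-1.2768, -1.5904, 0.18) − 0.04·(-11.1776, -14.6272, 1.8) = (-0.829696, -1.005312, 0.108)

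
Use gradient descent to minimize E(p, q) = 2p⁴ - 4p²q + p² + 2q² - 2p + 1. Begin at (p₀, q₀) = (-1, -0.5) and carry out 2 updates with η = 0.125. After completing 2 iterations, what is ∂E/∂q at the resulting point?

2.25

∇E = (8p³ - 8pq + 2p - 2, -4p² + 4q)
(p₁, q₁) = (-1, -0.5) − 0.125·(-16, -6) = (1, 0.25)
(p₂, q₂) = (1, 0.25) − 0.125·(6, -3) = (0.25, 0.625)
∂E/∂q at (0.25, 0.625) = 2.25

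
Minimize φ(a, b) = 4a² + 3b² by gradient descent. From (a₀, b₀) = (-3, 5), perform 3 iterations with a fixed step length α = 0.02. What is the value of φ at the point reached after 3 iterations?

∇φ = (8a, 6b)
Step 1: at (-3, 5), ∇φ = (-24, 30) → (-3, 5) − 0.02·(-24, 30) = (-2.52, 4.4)
Step 2: at (-2.52, 4.4), ∇φ = (-20.16, 26.4) → (-2.52, 4.4) − 0.02·(-20.16, 26.4) = (-2.1168, 3.872)
Step 3: at (-2.1168, 3.872), ∇φ = (-16.9344, 23.232) → (-2.1168, 3.872) − 0.02·(-16.9344, 23.232) = (-1.778112, 3.40736)
φ(-1.778112, 3.40736) = 47.477035646976

47.477035646976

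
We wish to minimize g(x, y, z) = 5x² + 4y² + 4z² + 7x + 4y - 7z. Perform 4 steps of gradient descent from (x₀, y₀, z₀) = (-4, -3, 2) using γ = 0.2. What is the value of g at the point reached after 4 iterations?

∇g = (10x + 7, 8y + 4, 8z - 7)
Step 1: at (-4, -3, 2), ∇g = (-33, -20, 9) → (-4, -3, 2) − 0.2·(-33, -20, 9) = (2.6, 1, 0.2)
Step 2: at (2.6, 1, 0.2), ∇g = (33, 12, -5.4) → (2.6, 1, 0.2) − 0.2·(33, 12, -5.4) = (-4, -1.4, 1.28)
Step 3: at (-4, -1.4, 1.28), ∇g = (-33, -7.2, 3.24) → (-4, -1.4, 1.28) − 0.2·(-33, -7.2, 3.24) = (2.6, 0.04, 0.632)
Step 4: at (2.6, 0.04, 0.632), ∇g = (33, 4.32, -1.944) → (2.6, 0.04, 0.632) − 0.2·(33, 4.32, -1.944) = (-4, -0.824, 1.0208)
g(-4, -0.824, 1.0208) = 48.44243456

48.44243456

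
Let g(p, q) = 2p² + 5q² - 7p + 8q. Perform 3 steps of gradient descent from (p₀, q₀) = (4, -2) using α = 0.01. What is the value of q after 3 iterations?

∇g = (4p - 7, 10q + 8)
(p₁, q₁) = (4, -2) − 0.01·(9, -12) = (3.91, -1.88)
(p₂, q₂) = (3.91, -1.88) − 0.01·(8.64, -10.8) = (3.8236, -1.772)
(p₃, q₃) = (3.8236, -1.772) − 0.01·(8.2944, -9.72) = (3.740656, -1.6748)
q = -1.6748

-1.6748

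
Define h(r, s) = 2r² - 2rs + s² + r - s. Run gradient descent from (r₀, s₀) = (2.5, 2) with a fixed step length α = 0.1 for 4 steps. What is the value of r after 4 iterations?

1.0496

∇h = (4r - 2s + 1, -2r + 2s - 1)
(r₁, s₁) = (2.5, 2) − 0.1·(7, -2) = (1.8, 2.2)
(r₂, s₂) = (1.8, 2.2) − 0.1·(3.8, -0.2) = (1.42, 2.22)
(r₃, s₃) = (1.42, 2.22) − 0.1·(2.24, 0.6) = (1.196, 2.16)
(r₄, s₄) = (1.196, 2.16) − 0.1·(1.464, 0.928) = (1.0496, 2.0672)
r = 1.0496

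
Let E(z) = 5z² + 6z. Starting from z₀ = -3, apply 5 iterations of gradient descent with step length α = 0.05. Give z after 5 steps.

-0.675

E′(z) = 10z + 6
z₁ = -3 − 0.05·(-24) = -1.8
z₂ = -1.8 − 0.05·(-12) = -1.2
z₃ = -1.2 − 0.05·(-6) = -0.9
z₄ = -0.9 − 0.05·(-3) = -0.75
z₅ = -0.75 − 0.05·(-1.5) = -0.675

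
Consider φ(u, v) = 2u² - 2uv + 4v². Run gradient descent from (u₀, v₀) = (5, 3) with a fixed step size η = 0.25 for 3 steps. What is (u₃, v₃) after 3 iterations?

(0.625, -1.375)

∇φ = (4u - 2v, -2u + 8v)
(u₁, v₁) = (5, 3) − 0.25·(14, 14) = (1.5, -0.5)
(u₂, v₂) = (1.5, -0.5) − 0.25·(7, -7) = (-0.25, 1.25)
(u₃, v₃) = (-0.25, 1.25) − 0.25·(-3.5, 10.5) = (0.625, -1.375)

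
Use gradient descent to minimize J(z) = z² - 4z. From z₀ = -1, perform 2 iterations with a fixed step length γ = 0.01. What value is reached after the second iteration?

-0.8812

J′(z) = 2z - 4
z₁ = -1 − 0.01·(-6) = -0.94
z₂ = -0.94 − 0.01·(-5.88) = -0.8812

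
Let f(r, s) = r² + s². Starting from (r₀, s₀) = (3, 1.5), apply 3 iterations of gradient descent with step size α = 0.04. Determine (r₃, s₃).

∇f = (2r, 2s)
Step 1: at (3, 1.5), ∇f = (6, 3) → (3, 1.5) − 0.04·(6, 3) = (2.76, 1.38)
Step 2: at (2.76, 1.38), ∇f = (5.52, 2.76) → (2.76, 1.38) − 0.04·(5.52, 2.76) = (2.5392, 1.2696)
Step 3: at (2.5392, 1.2696), ∇f = (5.0784, 2.5392) → (2.5392, 1.2696) − 0.04·(5.0784, 2.5392) = (2.336064, 1.168032)

(2.336064, 1.168032)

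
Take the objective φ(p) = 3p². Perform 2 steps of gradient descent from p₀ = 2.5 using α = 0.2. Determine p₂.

0.1

φ′(p) = 6p
Step 1: φ′(2.5) = 15; p₁ = 2.5 − 0.2·15 = -0.5
Step 2: φ′(-0.5) = -3; p₂ = -0.5 − 0.2·(-3) = 0.1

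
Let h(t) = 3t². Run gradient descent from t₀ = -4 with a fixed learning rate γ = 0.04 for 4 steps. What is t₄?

h′(t) = 6t
t₁ = -4 − 0.04·(-24) = -3.04
t₂ = -3.04 − 0.04·(-18.24) = -2.3104
t₃ = -2.3104 − 0.04·(-13.8624) = -1.755904
t₄ = -1.755904 − 0.04·(-10.535424) = -1.33448704

-1.33448704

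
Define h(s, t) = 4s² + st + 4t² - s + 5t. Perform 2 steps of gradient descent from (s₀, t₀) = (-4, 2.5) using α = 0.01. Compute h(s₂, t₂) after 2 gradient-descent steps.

∇h = (8s + t - 1, s + 8t + 5)
Step 1: at (-4, 2.5), ∇h = (-30.5, 21) → (-4, 2.5) − 0.01·(-30.5, 21) = (-3.695, 2.29)
Step 2: at (-3.695, 2.29), ∇h = (-28.27, 19.625) → (-3.695, 2.29) − 0.01·(-28.27, 19.625) = (-3.4123, 2.09375)
h(-3.4123, 2.09375) = 70.846868285

70.846868285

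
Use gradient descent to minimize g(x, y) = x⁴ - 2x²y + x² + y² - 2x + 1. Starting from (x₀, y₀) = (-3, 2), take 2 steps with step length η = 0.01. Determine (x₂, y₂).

(-1.83649152, 2.183728)

∇g = (4x³ - 4xy + 2x - 2, -2x² + 2y)
Step 1: at (-3, 2), ∇g = (-92, -14) → (-3, 2) − 0.01·(-92, -14) = (-2.08, 2.14)
Step 2: at (-2.08, 2.14), ∇g = (-24.350848, -4.3728) → (-2.08, 2.14) − 0.01·(-24.350848, -4.3728) = (-1.83649152, 2.183728)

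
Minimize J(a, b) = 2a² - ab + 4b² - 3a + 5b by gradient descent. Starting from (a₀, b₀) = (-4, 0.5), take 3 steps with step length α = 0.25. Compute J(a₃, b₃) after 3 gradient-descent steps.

∇J = (4a - b - 3, -a + 8b + 5)
(a₁, b₁) = (-4, 0.5) − 0.25·(-19.5, 13) = (0.875, -2.75)
(a₂, b₂) = (0.875, -2.75) − 0.25·(3.25, -17.875) = (0.0625, 1.71875)
(a₃, b₃) = (0.0625, 1.71875) − 0.25·(-4.46875, 18.6875) = (1.1796875, -2.953125)
J(1.1796875, -2.953125) = 22.84619140625

22.84619140625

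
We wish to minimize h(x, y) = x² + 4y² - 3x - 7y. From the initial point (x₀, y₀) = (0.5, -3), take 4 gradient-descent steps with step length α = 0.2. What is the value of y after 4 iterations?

0.3728

∇h = (2x - 3, 8y - 7)
(x₁, y₁) = (0.5, -3) − 0.2·(-2, -31) = (0.9, 3.2)
(x₂, y₂) = (0.9, 3.2) − 0.2·(-1.2, 18.6) = (1.14, -0.52)
(x₃, y₃) = (1.14, -0.52) − 0.2·(-0.72, -11.16) = (1.284, 1.712)
(x₄, y₄) = (1.284, 1.712) − 0.2·(-0.432, 6.696) = (1.3704, 0.3728)
y = 0.3728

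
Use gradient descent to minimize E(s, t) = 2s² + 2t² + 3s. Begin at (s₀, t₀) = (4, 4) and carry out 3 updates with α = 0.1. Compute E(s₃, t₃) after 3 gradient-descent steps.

2.473344

∇E = (4s + 3, 4t)
Step 1: at (4, 4), ∇E = (19, 16) → (4, 4) − 0.1·(19, 16) = (2.1, 2.4)
Step 2: at (2.1, 2.4), ∇E = (11.4, 9.6) → (2.1, 2.4) − 0.1·(11.4, 9.6) = (0.96, 1.44)
Step 3: at (0.96, 1.44), ∇E = (6.84, 5.76) → (0.96, 1.44) − 0.1·(6.84, 5.76) = (0.276, 0.864)
E(0.276, 0.864) = 2.473344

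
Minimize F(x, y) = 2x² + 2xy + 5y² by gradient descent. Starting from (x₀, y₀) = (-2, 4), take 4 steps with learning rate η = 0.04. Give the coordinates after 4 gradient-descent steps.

(-1.5373568, 0.83854336)

∇F = (4x + 2y, 2x + 10y)
(x₁, y₁) = (-2, 4) − 0.04·(0, 36) = (-2, 2.56)
(x₂, y₂) = (-2, 2.56) − 0.04·(-2.88, 21.6) = (-1.8848, 1.696)
(x₃, y₃) = (-1.8848, 1.696) − 0.04·(-4.1472, 13.1904) = (-1.718912, 1.168384)
(x₄, y₄) = (-1.718912, 1.168384) − 0.04·(-4.53888, 8.246016) = (-1.5373568, 0.83854336)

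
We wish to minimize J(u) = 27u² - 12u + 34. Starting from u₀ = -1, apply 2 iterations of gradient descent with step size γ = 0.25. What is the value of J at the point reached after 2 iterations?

984733.1875

J′(u) = 54u - 12
Step 1: J′(-1) = -66; u₁ = -1 − 0.25·(-66) = 15.5
Step 2: J′(15.5) = 825; u₂ = 15.5 − 0.25·825 = -190.75
J(-190.75) = 984733.1875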